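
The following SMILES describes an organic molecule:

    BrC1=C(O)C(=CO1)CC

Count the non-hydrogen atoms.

9

Every atom symbol written in the SMILES (organic subset) is one heavy atom; implicit H are not written.
Heavy atoms by element → Br:1, C:6, O:2.
Total: 9.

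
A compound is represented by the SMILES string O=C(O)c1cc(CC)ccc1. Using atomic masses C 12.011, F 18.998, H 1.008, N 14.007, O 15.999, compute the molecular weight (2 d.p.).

150.18 g/mol

First, the molecular formula is C9H10O2 (counting implicit H from valence).
  C: 9 × 12.011 = 108.099
  H: 10 × 1.008 = 10.080
  O: 2 × 15.999 = 31.998
Sum: 9×12.011 + 10×1.008 + 2×15.999 = 150.177 → 150.18 g/mol.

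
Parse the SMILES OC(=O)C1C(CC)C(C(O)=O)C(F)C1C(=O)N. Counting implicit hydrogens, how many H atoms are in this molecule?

14

Walk through each heavy atom and fill implicit hydrogens from standard valence (C 4, N 3, O 2, S 2, halogen 1):
  atom 1: O, bond orders sum to 1 (valence 2) → 1 H
  atom 2: C, bond orders sum to 4 (valence 4) → 0 H
  atom 3: O, bond orders sum to 2 (valence 2) → 0 H
  atom 4: C, bond orders sum to 3 (valence 4) → 1 H
  atom 5: C, bond orders sum to 3 (valence 4) → 1 H
  atom 6: C, bond orders sum to 2 (valence 4) → 2 H
  atom 7: C, bond orders sum to 1 (valence 4) → 3 H
  atom 8: C, bond orders sum to 3 (valence 4) → 1 H
  atom 9: C, bond orders sum to 4 (valence 4) → 0 H
  atom 10: O, bond orders sum to 1 (valence 2) → 1 H
  atom 11: O, bond orders sum to 2 (valence 2) → 0 H
  atom 12: C, bond orders sum to 3 (valence 4) → 1 H
  atom 13: F (halogen, monovalent) → 0 H
  atom 14: C, bond orders sum to 3 (valence 4) → 1 H
  atom 15: C, bond orders sum to 4 (valence 4) → 0 H
  atom 16: O, bond orders sum to 2 (valence 2) → 0 H
  atom 17: N, bond orders sum to 1 (valence 3) → 2 H
Total hydrogens: 14.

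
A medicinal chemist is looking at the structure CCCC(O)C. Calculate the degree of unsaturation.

0

Molecular formula: C5H12O.
DoU = (2C + 2 + N − H − X) / 2, where X is the halogen count and O/S are ignored.
    = (2·5 + 2 + 0 − 12 − 0) / 2 = 0 / 2 = 0.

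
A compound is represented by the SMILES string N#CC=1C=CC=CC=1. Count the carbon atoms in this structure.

7

Count every carbon token in the SMILES (each C, including those in ring-closure positions and inside branches).
Carbon count: 7.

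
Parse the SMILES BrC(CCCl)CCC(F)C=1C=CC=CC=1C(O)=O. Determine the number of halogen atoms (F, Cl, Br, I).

Halogen atoms appear at heavy-atom positions 1, 5, 9 (1×Br, 1×Cl, 1×F).
Other groups present: 1 carboxylic acid.
Halogen count: 3.

3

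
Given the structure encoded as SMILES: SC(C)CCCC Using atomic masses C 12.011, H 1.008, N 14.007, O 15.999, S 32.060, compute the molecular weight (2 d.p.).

First, the molecular formula is C6H14S (counting implicit H from valence).
  C: 6 × 12.011 = 72.066
  H: 14 × 1.008 = 14.112
  S: 1 × 32.060 = 32.060
Sum: 6×12.011 + 14×1.008 + 1×32.060 = 118.238 → 118.24 g/mol.

118.24 g/mol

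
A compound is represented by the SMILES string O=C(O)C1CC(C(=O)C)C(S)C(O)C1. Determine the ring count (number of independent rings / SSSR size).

1

In SMILES, each pair of matching ring-closure digits denotes one ring-closing bond; the number of such bonds equals the number of independent rings.
Ring-closure bonds here: 1.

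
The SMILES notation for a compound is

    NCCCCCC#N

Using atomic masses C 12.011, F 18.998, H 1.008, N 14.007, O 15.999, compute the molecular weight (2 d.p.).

First, the molecular formula is C6H12N2 (counting implicit H from valence).
  C: 6 × 12.011 = 72.066
  H: 12 × 1.008 = 12.096
  N: 2 × 14.007 = 28.014
Sum: 6×12.011 + 12×1.008 + 2×14.007 = 112.176 → 112.18 g/mol.

112.18 g/mol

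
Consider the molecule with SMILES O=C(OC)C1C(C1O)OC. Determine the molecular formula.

C6H10O4

Walk through each heavy atom and fill implicit hydrogens from standard valence (C 4, N 3, O 2, S 2, halogen 1):
  atom 1: O, bond orders sum to 2 (valence 2) → 0 H
  atom 2: C, bond orders sum to 4 (valence 4) → 0 H
  atom 3: O, bond orders sum to 2 (valence 2) → 0 H
  atom 4: C, bond orders sum to 1 (valence 4) → 3 H
  atom 5: C, bond orders sum to 3 (valence 4) → 1 H
  atom 6: C, bond orders sum to 3 (valence 4) → 1 H
  atom 7: C, bond orders sum to 3 (valence 4) → 1 H
  atom 8: O, bond orders sum to 1 (valence 2) → 1 H
  atom 9: O, bond orders sum to 2 (valence 2) → 0 H
  atom 10: C, bond orders sum to 1 (valence 4) → 3 H
Totals → C:6, H:10, O:4.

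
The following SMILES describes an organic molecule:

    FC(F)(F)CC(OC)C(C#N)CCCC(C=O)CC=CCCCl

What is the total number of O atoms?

Scan the SMILES for O atoms (remember two-letter symbols like Cl and Br are single atoms).
Oxygen count: 2.

2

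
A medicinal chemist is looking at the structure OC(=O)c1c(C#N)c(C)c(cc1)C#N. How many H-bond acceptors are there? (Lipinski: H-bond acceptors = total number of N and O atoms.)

4

N atoms: 2; O atoms: 2.
Lipinski HBA = 2 + 2 = 4.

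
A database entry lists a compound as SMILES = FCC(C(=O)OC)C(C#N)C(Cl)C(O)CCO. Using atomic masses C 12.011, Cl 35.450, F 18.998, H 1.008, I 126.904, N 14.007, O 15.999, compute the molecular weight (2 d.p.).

First, the molecular formula is C10H15ClFNO4 (counting implicit H from valence).
  C: 10 × 12.011 = 120.110
  Cl: 1 × 35.450 = 35.450
  F: 1 × 18.998 = 18.998
  H: 15 × 1.008 = 15.120
  N: 1 × 14.007 = 14.007
  O: 4 × 15.999 = 63.996
Sum: 10×12.011 + 1×35.450 + 1×18.998 + 15×1.008 + 1×14.007 + 4×15.999 = 267.681 → 267.68 g/mol.

267.68 g/mol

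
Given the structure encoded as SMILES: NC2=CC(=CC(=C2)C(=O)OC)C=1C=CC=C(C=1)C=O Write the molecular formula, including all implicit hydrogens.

C15H13NO3

Walk through each heavy atom and fill implicit hydrogens from standard valence (C 4, N 3, O 2, S 2, halogen 1):
  atom 1: N, bond orders sum to 1 (valence 3) → 2 H
  atom 2: C, bond orders sum to 4 (valence 4) → 0 H
  atom 3: C, bond orders sum to 3 (valence 4) → 1 H
  atom 4: C, bond orders sum to 4 (valence 4) → 0 H
  atom 5: C, bond orders sum to 3 (valence 4) → 1 H
  atom 6: C, bond orders sum to 4 (valence 4) → 0 H
  atom 7: C, bond orders sum to 3 (valence 4) → 1 H
  atom 8: C, bond orders sum to 4 (valence 4) → 0 H
  atom 9: O, bond orders sum to 2 (valence 2) → 0 H
  atom 10: O, bond orders sum to 2 (valence 2) → 0 H
  atom 11: C, bond orders sum to 1 (valence 4) → 3 H
  atom 12: C, bond orders sum to 4 (valence 4) → 0 H
  atom 13: C, bond orders sum to 3 (valence 4) → 1 H
  atom 14: C, bond orders sum to 3 (valence 4) → 1 H
  atom 15: C, bond orders sum to 3 (valence 4) → 1 H
  atom 16: C, bond orders sum to 4 (valence 4) → 0 H
  atom 17: C, bond orders sum to 3 (valence 4) → 1 H
  atom 18: C, bond orders sum to 3 (valence 4) → 1 H
  atom 19: O, bond orders sum to 2 (valence 2) → 0 H
Totals → C:15, H:13, N:1, O:3.
In Hill order: C15H13NO3.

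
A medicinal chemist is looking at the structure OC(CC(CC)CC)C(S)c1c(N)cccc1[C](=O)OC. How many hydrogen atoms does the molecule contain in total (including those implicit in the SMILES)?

Walk through each heavy atom and fill implicit hydrogens from standard valence (C 4, N 3, O 2, S 2, halogen 1); for lowercase aromatic atoms, an aromatic c carries 1 H when it has two neighbours and 0 H with three, and aromatic n carries 0 H:
  atom 1: O, bond orders sum to 1 (valence 2) → 1 H
  atom 2: C, bond orders sum to 3 (valence 4) → 1 H
  atom 3: C, bond orders sum to 2 (valence 4) → 2 H
  atom 4: C, bond orders sum to 3 (valence 4) → 1 H
  atom 5: C, bond orders sum to 2 (valence 4) → 2 H
  atom 6: C, bond orders sum to 1 (valence 4) → 3 H
  atom 7: C, bond orders sum to 2 (valence 4) → 2 H
  atom 8: C, bond orders sum to 1 (valence 4) → 3 H
  atom 9: C, bond orders sum to 3 (valence 4) → 1 H
  atom 10: S, bond orders sum to 1 (valence 2) → 1 H
  atom 11: aromatic c, 3 neighbours → 0 H
  atom 12: aromatic c, 3 neighbours → 0 H
  atom 13: N, bond orders sum to 1 (valence 3) → 2 H
  atom 14: aromatic c, 2 neighbours → 1 H
  atom 15: aromatic c, 2 neighbours → 1 H
  atom 16: aromatic c, 2 neighbours → 1 H
  atom 17: aromatic c, 3 neighbours → 0 H
  atom 18: C with explicit H count 0
  atom 19: O, bond orders sum to 2 (valence 2) → 0 H
  atom 20: O, bond orders sum to 2 (valence 2) → 0 H
  atom 21: C, bond orders sum to 1 (valence 4) → 3 H
Total hydrogens: 25.

25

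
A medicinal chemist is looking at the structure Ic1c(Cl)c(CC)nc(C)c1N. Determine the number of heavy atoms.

Every atom symbol written in the SMILES (organic subset) is one heavy atom; implicit H are not written.
Heavy atoms by element → C:8, Cl:1, I:1, N:2.
Total: 12.

12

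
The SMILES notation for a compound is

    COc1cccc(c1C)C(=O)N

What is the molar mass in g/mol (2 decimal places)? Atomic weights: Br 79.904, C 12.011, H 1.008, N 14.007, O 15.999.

165.19 g/mol

First, the molecular formula is C9H11NO2 (counting implicit H from valence).
  C: 9 × 12.011 = 108.099
  H: 11 × 1.008 = 11.088
  N: 1 × 14.007 = 14.007
  O: 2 × 15.999 = 31.998
Sum: 9×12.011 + 11×1.008 + 1×14.007 + 2×15.999 = 165.192 → 165.19 g/mol.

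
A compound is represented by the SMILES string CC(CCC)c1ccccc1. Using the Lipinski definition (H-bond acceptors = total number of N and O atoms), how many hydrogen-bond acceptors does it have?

N atoms: 0; O atoms: 0.
Lipinski HBA = 0 + 0 = 0.

0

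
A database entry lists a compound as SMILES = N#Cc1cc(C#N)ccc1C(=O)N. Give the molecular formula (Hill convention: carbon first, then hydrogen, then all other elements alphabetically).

Walk through each heavy atom and fill implicit hydrogens from standard valence (C 4, N 3, O 2, S 2, halogen 1); for lowercase aromatic atoms, an aromatic c carries 1 H when it has two neighbours and 0 H with three, and aromatic n carries 0 H:
  atom 1: N, bond orders sum to 3 (valence 3) → 0 H
  atom 2: C, bond orders sum to 4 (valence 4) → 0 H
  atom 3: aromatic c, 3 neighbours → 0 H
  atom 4: aromatic c, 2 neighbours → 1 H
  atom 5: aromatic c, 3 neighbours → 0 H
  atom 6: C, bond orders sum to 4 (valence 4) → 0 H
  atom 7: N, bond orders sum to 3 (valence 3) → 0 H
  atom 8: aromatic c, 2 neighbours → 1 H
  atom 9: aromatic c, 2 neighbours → 1 H
  atom 10: aromatic c, 3 neighbours → 0 H
  atom 11: C, bond orders sum to 4 (valence 4) → 0 H
  atom 12: O, bond orders sum to 2 (valence 2) → 0 H
  atom 13: N, bond orders sum to 1 (valence 3) → 2 H
Totals → C:9, H:5, N:3, O:1.
In Hill order: C9H5N3O.

C9H5N3O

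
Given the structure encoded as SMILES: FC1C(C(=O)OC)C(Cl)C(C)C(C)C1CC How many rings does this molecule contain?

In SMILES, each pair of matching ring-closure digits denotes one ring-closing bond; the number of such bonds equals the number of independent rings.
Ring-closure bonds here: 1.

1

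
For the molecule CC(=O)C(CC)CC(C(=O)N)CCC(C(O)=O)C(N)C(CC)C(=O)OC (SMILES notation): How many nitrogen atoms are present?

2

Scan the SMILES for N atoms (remember two-letter symbols like Cl and Br are single atoms).
Nitrogen count: 2.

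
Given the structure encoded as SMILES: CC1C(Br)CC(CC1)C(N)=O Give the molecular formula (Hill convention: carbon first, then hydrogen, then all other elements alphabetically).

C8H14BrNO

Walk through each heavy atom and fill implicit hydrogens from standard valence (C 4, N 3, O 2, S 2, halogen 1):
  atom 1: C, bond orders sum to 1 (valence 4) → 3 H
  atom 2: C, bond orders sum to 3 (valence 4) → 1 H
  atom 3: C, bond orders sum to 3 (valence 4) → 1 H
  atom 4: Br (halogen, monovalent) → 0 H
  atom 5: C, bond orders sum to 2 (valence 4) → 2 H
  atom 6: C, bond orders sum to 3 (valence 4) → 1 H
  atom 7: C, bond orders sum to 2 (valence 4) → 2 H
  atom 8: C, bond orders sum to 2 (valence 4) → 2 H
  atom 9: C, bond orders sum to 4 (valence 4) → 0 H
  atom 10: N, bond orders sum to 1 (valence 3) → 2 H
  atom 11: O, bond orders sum to 2 (valence 2) → 0 H
Totals → C:8, H:14, Br:1, N:1, O:1.
In Hill order: C8H14BrNO.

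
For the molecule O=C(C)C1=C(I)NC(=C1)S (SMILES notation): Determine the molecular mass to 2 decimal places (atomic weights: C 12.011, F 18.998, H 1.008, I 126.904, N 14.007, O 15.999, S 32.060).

267.08 g/mol

First, the molecular formula is C6H6INOS (counting implicit H from valence).
  C: 6 × 12.011 = 72.066
  H: 6 × 1.008 = 6.048
  I: 1 × 126.904 = 126.904
  N: 1 × 14.007 = 14.007
  O: 1 × 15.999 = 15.999
  S: 1 × 32.060 = 32.060
Sum: 6×12.011 + 6×1.008 + 1×126.904 + 1×14.007 + 1×15.999 + 1×32.060 = 267.084 → 267.08 g/mol.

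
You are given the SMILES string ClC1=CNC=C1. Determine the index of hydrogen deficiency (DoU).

Degree of unsaturation = (number of rings) + (number of π bonds).
Ring closures in the SMILES: 1.
π bonds: 2 double bonds (each 1 DoU) → 2 DoU from unsaturation.
Total DoU = 1 + 2 = 3.

3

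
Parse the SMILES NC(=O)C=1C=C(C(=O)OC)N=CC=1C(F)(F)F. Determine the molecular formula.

C9H7F3N2O3

Walk through each heavy atom and fill implicit hydrogens from standard valence (C 4, N 3, O 2, S 2, halogen 1):
  atom 1: N, bond orders sum to 1 (valence 3) → 2 H
  atom 2: C, bond orders sum to 4 (valence 4) → 0 H
  atom 3: O, bond orders sum to 2 (valence 2) → 0 H
  atom 4: C, bond orders sum to 4 (valence 4) → 0 H
  atom 5: C, bond orders sum to 3 (valence 4) → 1 H
  atom 6: C, bond orders sum to 4 (valence 4) → 0 H
  atom 7: C, bond orders sum to 4 (valence 4) → 0 H
  atom 8: O, bond orders sum to 2 (valence 2) → 0 H
  atom 9: O, bond orders sum to 2 (valence 2) → 0 H
  atom 10: C, bond orders sum to 1 (valence 4) → 3 H
  atom 11: N, bond orders sum to 3 (valence 3) → 0 H
  atom 12: C, bond orders sum to 3 (valence 4) → 1 H
  atom 13: C, bond orders sum to 4 (valence 4) → 0 H
  atom 14: C, bond orders sum to 4 (valence 4) → 0 H
  atom 15: F (halogen, monovalent) → 0 H
  atom 16: F (halogen, monovalent) → 0 H
  atom 17: F (halogen, monovalent) → 0 H
Totals → C:9, H:7, F:3, N:2, O:3.
In Hill order: C9H7F3N2O3.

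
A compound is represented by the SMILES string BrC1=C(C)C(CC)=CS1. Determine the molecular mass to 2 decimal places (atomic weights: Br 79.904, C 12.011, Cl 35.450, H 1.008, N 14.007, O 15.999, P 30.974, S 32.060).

First, the molecular formula is C7H9BrS (counting implicit H from valence).
  Br: 1 × 79.904 = 79.904
  C: 7 × 12.011 = 84.077
  H: 9 × 1.008 = 9.072
  S: 1 × 32.060 = 32.060
Sum: 1×79.904 + 7×12.011 + 9×1.008 + 1×32.060 = 205.113 → 205.11 g/mol.

205.11 g/mol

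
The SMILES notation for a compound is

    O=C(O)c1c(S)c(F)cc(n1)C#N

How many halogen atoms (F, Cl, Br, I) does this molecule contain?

1

Halogen atoms appear at heavy-atom position 8 (1×F).
Other groups present: 1 carboxylic acid, 1 nitrile, 1 thiol.
Halogen count: 1.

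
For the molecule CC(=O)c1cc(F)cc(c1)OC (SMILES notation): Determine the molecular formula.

C9H9FO2

Walk through each heavy atom and fill implicit hydrogens from standard valence (C 4, N 3, O 2, S 2, halogen 1); for lowercase aromatic atoms, an aromatic c carries 1 H when it has two neighbours and 0 H with three, and aromatic n carries 0 H:
  atom 1: C, bond orders sum to 1 (valence 4) → 3 H
  atom 2: C, bond orders sum to 4 (valence 4) → 0 H
  atom 3: O, bond orders sum to 2 (valence 2) → 0 H
  atom 4: aromatic c, 3 neighbours → 0 H
  atom 5: aromatic c, 2 neighbours → 1 H
  atom 6: aromatic c, 3 neighbours → 0 H
  atom 7: F (halogen, monovalent) → 0 H
  atom 8: aromatic c, 2 neighbours → 1 H
  atom 9: aromatic c, 3 neighbours → 0 H
  atom 10: aromatic c, 2 neighbours → 1 H
  atom 11: O, bond orders sum to 2 (valence 2) → 0 H
  atom 12: C, bond orders sum to 1 (valence 4) → 3 H
Totals → C:9, H:9, F:1, O:2.
In Hill order: C9H9FO2.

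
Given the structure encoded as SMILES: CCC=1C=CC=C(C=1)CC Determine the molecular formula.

C10H14

Walk through each heavy atom and fill implicit hydrogens from standard valence (C 4, N 3, O 2, S 2, halogen 1):
  atom 1: C, bond orders sum to 1 (valence 4) → 3 H
  atom 2: C, bond orders sum to 2 (valence 4) → 2 H
  atom 3: C, bond orders sum to 4 (valence 4) → 0 H
  atom 4: C, bond orders sum to 3 (valence 4) → 1 H
  atom 5: C, bond orders sum to 3 (valence 4) → 1 H
  atom 6: C, bond orders sum to 3 (valence 4) → 1 H
  atom 7: C, bond orders sum to 4 (valence 4) → 0 H
  atom 8: C, bond orders sum to 3 (valence 4) → 1 H
  atom 9: C, bond orders sum to 2 (valence 4) → 2 H
  atom 10: C, bond orders sum to 1 (valence 4) → 3 H
Totals → C:10, H:14.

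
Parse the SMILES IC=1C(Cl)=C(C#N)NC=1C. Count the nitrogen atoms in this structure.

Scan the SMILES for N atoms (remember two-letter symbols like Cl and Br are single atoms).
Nitrogen count: 2.

2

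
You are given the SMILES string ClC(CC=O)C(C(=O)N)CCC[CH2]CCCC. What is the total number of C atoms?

13

Count every carbon token in the SMILES (each C, including those in ring-closure positions and inside branches).
Carbon count: 13.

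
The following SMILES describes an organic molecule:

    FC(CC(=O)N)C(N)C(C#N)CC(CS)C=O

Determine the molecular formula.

Walk through each heavy atom and fill implicit hydrogens from standard valence (C 4, N 3, O 2, S 2, halogen 1):
  atom 1: F (halogen, monovalent) → 0 H
  atom 2: C, bond orders sum to 3 (valence 4) → 1 H
  atom 3: C, bond orders sum to 2 (valence 4) → 2 H
  atom 4: C, bond orders sum to 4 (valence 4) → 0 H
  atom 5: O, bond orders sum to 2 (valence 2) → 0 H
  atom 6: N, bond orders sum to 1 (valence 3) → 2 H
  atom 7: C, bond orders sum to 3 (valence 4) → 1 H
  atom 8: N, bond orders sum to 1 (valence 3) → 2 H
  atom 9: C, bond orders sum to 3 (valence 4) → 1 H
  atom 10: C, bond orders sum to 4 (valence 4) → 0 H
  atom 11: N, bond orders sum to 3 (valence 3) → 0 H
  atom 12: C, bond orders sum to 2 (valence 4) → 2 H
  atom 13: C, bond orders sum to 3 (valence 4) → 1 H
  atom 14: C, bond orders sum to 2 (valence 4) → 2 H
  atom 15: S, bond orders sum to 1 (valence 2) → 1 H
  atom 16: C, bond orders sum to 3 (valence 4) → 1 H
  atom 17: O, bond orders sum to 2 (valence 2) → 0 H
Totals → C:10, H:16, F:1, N:3, O:2, S:1.

C10H16FN3O2S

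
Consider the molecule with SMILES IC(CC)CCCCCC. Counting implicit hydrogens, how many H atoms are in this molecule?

19

Walk through each heavy atom and fill implicit hydrogens from standard valence (C 4, N 3, O 2, S 2, halogen 1):
  atom 1: I (halogen, monovalent) → 0 H
  atom 2: C, bond orders sum to 3 (valence 4) → 1 H
  atom 3: C, bond orders sum to 2 (valence 4) → 2 H
  atom 4: C, bond orders sum to 1 (valence 4) → 3 H
  atom 5: C, bond orders sum to 2 (valence 4) → 2 H
  atom 6: C, bond orders sum to 2 (valence 4) → 2 H
  atom 7: C, bond orders sum to 2 (valence 4) → 2 H
  atom 8: C, bond orders sum to 2 (valence 4) → 2 H
  atom 9: C, bond orders sum to 2 (valence 4) → 2 H
  atom 10: C, bond orders sum to 1 (valence 4) → 3 H
Total hydrogens: 19.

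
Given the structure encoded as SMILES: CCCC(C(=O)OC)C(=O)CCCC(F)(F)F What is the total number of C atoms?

Count every carbon token in the SMILES (each C, including those in ring-closure positions and inside branches).
Carbon count: 11.

11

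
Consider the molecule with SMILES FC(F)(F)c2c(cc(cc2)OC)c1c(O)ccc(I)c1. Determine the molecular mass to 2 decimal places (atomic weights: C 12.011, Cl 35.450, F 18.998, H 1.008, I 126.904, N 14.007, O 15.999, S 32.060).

First, the molecular formula is C14H10F3IO2 (counting implicit H from valence).
  C: 14 × 12.011 = 168.154
  F: 3 × 18.998 = 56.994
  H: 10 × 1.008 = 10.080
  I: 1 × 126.904 = 126.904
  O: 2 × 15.999 = 31.998
Sum: 14×12.011 + 3×18.998 + 10×1.008 + 1×126.904 + 2×15.999 = 394.130 → 394.13 g/mol.

394.13 g/mol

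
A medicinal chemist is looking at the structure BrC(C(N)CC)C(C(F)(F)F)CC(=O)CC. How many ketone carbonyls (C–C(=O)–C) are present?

1

The ketone motif appears at heavy-atom position 13 in the SMILES.
Other groups present: 1 primary amine.
Ketone count: 1.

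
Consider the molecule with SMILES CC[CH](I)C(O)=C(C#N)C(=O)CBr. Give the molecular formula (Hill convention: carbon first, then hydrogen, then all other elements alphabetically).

Walk through each heavy atom and fill implicit hydrogens from standard valence (C 4, N 3, O 2, S 2, halogen 1):
  atom 1: C, bond orders sum to 1 (valence 4) → 3 H
  atom 2: C, bond orders sum to 2 (valence 4) → 2 H
  atom 3: C with explicit H count 1
  atom 4: I (halogen, monovalent) → 0 H
  atom 5: C, bond orders sum to 4 (valence 4) → 0 H
  atom 6: O, bond orders sum to 1 (valence 2) → 1 H
  atom 7: C, bond orders sum to 4 (valence 4) → 0 H
  atom 8: C, bond orders sum to 4 (valence 4) → 0 H
  atom 9: N, bond orders sum to 3 (valence 3) → 0 H
  atom 10: C, bond orders sum to 4 (valence 4) → 0 H
  atom 11: O, bond orders sum to 2 (valence 2) → 0 H
  atom 12: C, bond orders sum to 2 (valence 4) → 2 H
  atom 13: Br (halogen, monovalent) → 0 H
Totals → C:8, H:9, Br:1, I:1, N:1, O:2.
In Hill order: C8H9BrINO2.

C8H9BrINO2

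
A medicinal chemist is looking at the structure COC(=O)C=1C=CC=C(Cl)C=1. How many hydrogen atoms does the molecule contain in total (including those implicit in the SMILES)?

Walk through each heavy atom and fill implicit hydrogens from standard valence (C 4, N 3, O 2, S 2, halogen 1):
  atom 1: C, bond orders sum to 1 (valence 4) → 3 H
  atom 2: O, bond orders sum to 2 (valence 2) → 0 H
  atom 3: C, bond orders sum to 4 (valence 4) → 0 H
  atom 4: O, bond orders sum to 2 (valence 2) → 0 H
  atom 5: C, bond orders sum to 4 (valence 4) → 0 H
  atom 6: C, bond orders sum to 3 (valence 4) → 1 H
  atom 7: C, bond orders sum to 3 (valence 4) → 1 H
  atom 8: C, bond orders sum to 3 (valence 4) → 1 H
  atom 9: C, bond orders sum to 4 (valence 4) → 0 H
  atom 10: Cl (halogen, monovalent) → 0 H
  atom 11: C, bond orders sum to 3 (valence 4) → 1 H
Total hydrogens: 7.

7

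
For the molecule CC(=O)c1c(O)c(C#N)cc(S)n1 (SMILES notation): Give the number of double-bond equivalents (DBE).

7

Molecular formula: C8H6N2O2S.
DoU = (2C + 2 + N − H − X) / 2, where X is the halogen count and O/S are ignored.
    = (2·8 + 2 + 2 − 6 − 0) / 2 = 14 / 2 = 7.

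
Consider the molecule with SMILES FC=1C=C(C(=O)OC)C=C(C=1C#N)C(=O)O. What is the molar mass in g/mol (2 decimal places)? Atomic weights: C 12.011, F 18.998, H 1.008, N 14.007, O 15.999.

223.16 g/mol

First, the molecular formula is C10H6FNO4 (counting implicit H from valence).
  C: 10 × 12.011 = 120.110
  F: 1 × 18.998 = 18.998
  H: 6 × 1.008 = 6.048
  N: 1 × 14.007 = 14.007
  O: 4 × 15.999 = 63.996
Sum: 10×12.011 + 1×18.998 + 6×1.008 + 1×14.007 + 4×15.999 = 223.159 → 223.16 g/mol.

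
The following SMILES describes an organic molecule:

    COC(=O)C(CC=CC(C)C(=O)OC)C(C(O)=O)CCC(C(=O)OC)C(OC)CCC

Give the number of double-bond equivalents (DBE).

5

Molecular formula: C22H36O9.
DoU = (2C + 2 + N − H − X) / 2, where X is the halogen count and O/S are ignored.
    = (2·22 + 2 + 0 − 36 − 0) / 2 = 10 / 2 = 5.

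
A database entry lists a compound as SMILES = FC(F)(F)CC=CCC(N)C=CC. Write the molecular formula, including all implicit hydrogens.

C9H14F3N

Walk through each heavy atom and fill implicit hydrogens from standard valence (C 4, N 3, O 2, S 2, halogen 1):
  atom 1: F (halogen, monovalent) → 0 H
  atom 2: C, bond orders sum to 4 (valence 4) → 0 H
  atom 3: F (halogen, monovalent) → 0 H
  atom 4: F (halogen, monovalent) → 0 H
  atom 5: C, bond orders sum to 2 (valence 4) → 2 H
  atom 6: C, bond orders sum to 3 (valence 4) → 1 H
  atom 7: C, bond orders sum to 3 (valence 4) → 1 H
  atom 8: C, bond orders sum to 2 (valence 4) → 2 H
  atom 9: C, bond orders sum to 3 (valence 4) → 1 H
  atom 10: N, bond orders sum to 1 (valence 3) → 2 H
  atom 11: C, bond orders sum to 3 (valence 4) → 1 H
  atom 12: C, bond orders sum to 3 (valence 4) → 1 H
  atom 13: C, bond orders sum to 1 (valence 4) → 3 H
Totals → C:9, H:14, F:3, N:1.
In Hill order: C9H14F3N.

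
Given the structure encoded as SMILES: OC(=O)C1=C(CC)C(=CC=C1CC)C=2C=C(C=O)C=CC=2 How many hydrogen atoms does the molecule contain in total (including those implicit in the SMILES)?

Walk through each heavy atom and fill implicit hydrogens from standard valence (C 4, N 3, O 2, S 2, halogen 1):
  atom 1: O, bond orders sum to 1 (valence 2) → 1 H
  atom 2: C, bond orders sum to 4 (valence 4) → 0 H
  atom 3: O, bond orders sum to 2 (valence 2) → 0 H
  atom 4: C, bond orders sum to 4 (valence 4) → 0 H
  atom 5: C, bond orders sum to 4 (valence 4) → 0 H
  atom 6: C, bond orders sum to 2 (valence 4) → 2 H
  atom 7: C, bond orders sum to 1 (valence 4) → 3 H
  atom 8: C, bond orders sum to 4 (valence 4) → 0 H
  atom 9: C, bond orders sum to 3 (valence 4) → 1 H
  atom 10: C, bond orders sum to 3 (valence 4) → 1 H
  atom 11: C, bond orders sum to 4 (valence 4) → 0 H
  atom 12: C, bond orders sum to 2 (valence 4) → 2 H
  atom 13: C, bond orders sum to 1 (valence 4) → 3 H
  atom 14: C, bond orders sum to 4 (valence 4) → 0 H
  atom 15: C, bond orders sum to 3 (valence 4) → 1 H
  atom 16: C, bond orders sum to 4 (valence 4) → 0 H
  atom 17: C, bond orders sum to 3 (valence 4) → 1 H
  atom 18: O, bond orders sum to 2 (valence 2) → 0 H
  atom 19: C, bond orders sum to 3 (valence 4) → 1 H
  atom 20: C, bond orders sum to 3 (valence 4) → 1 H
  atom 21: C, bond orders sum to 3 (valence 4) → 1 H
Total hydrogens: 18.

18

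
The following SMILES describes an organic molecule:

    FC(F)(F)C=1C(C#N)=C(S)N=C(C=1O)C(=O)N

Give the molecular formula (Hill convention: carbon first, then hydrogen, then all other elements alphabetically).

C8H4F3N3O2S

Walk through each heavy atom and fill implicit hydrogens from standard valence (C 4, N 3, O 2, S 2, halogen 1):
  atom 1: F (halogen, monovalent) → 0 H
  atom 2: C, bond orders sum to 4 (valence 4) → 0 H
  atom 3: F (halogen, monovalent) → 0 H
  atom 4: F (halogen, monovalent) → 0 H
  atom 5: C, bond orders sum to 4 (valence 4) → 0 H
  atom 6: C, bond orders sum to 4 (valence 4) → 0 H
  atom 7: C, bond orders sum to 4 (valence 4) → 0 H
  atom 8: N, bond orders sum to 3 (valence 3) → 0 H
  atom 9: C, bond orders sum to 4 (valence 4) → 0 H
  atom 10: S, bond orders sum to 1 (valence 2) → 1 H
  atom 11: N, bond orders sum to 3 (valence 3) → 0 H
  atom 12: C, bond orders sum to 4 (valence 4) → 0 H
  atom 13: C, bond orders sum to 4 (valence 4) → 0 H
  atom 14: O, bond orders sum to 1 (valence 2) → 1 H
  atom 15: C, bond orders sum to 4 (valence 4) → 0 H
  atom 16: O, bond orders sum to 2 (valence 2) → 0 H
  atom 17: N, bond orders sum to 1 (valence 3) → 2 H
Totals → C:8, H:4, F:3, N:3, O:2, S:1.
In Hill order: C8H4F3N3O2S.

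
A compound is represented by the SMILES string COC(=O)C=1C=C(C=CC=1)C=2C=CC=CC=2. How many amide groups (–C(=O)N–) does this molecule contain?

Scan the SMILES for the amide motif — none present.
Groups that are present: 1 ester.

0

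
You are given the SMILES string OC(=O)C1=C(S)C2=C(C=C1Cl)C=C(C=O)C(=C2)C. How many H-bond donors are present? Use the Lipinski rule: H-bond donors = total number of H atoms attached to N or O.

1

Donors: find every N or O and count the H atoms it carries.
  atom 1 (O): bond orders sum to 1 → 1 H
  atom 3 (O): bond orders sum to 2 → 0 H
  atom 15 (O): bond orders sum to 2 → 0 H
Lipinski HBD = 1.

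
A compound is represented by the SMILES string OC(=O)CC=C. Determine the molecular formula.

Walk through each heavy atom and fill implicit hydrogens from standard valence (C 4, N 3, O 2, S 2, halogen 1):
  atom 1: O, bond orders sum to 1 (valence 2) → 1 H
  atom 2: C, bond orders sum to 4 (valence 4) → 0 H
  atom 3: O, bond orders sum to 2 (valence 2) → 0 H
  atom 4: C, bond orders sum to 2 (valence 4) → 2 H
  atom 5: C, bond orders sum to 3 (valence 4) → 1 H
  atom 6: C, bond orders sum to 2 (valence 4) → 2 H
Totals → C:4, H:6, O:2.
In Hill order: C4H6O2.

C4H6O2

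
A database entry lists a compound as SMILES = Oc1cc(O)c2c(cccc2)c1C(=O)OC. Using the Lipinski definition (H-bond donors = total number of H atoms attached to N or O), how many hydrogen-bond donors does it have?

2

Donors: find every N or O and count the H atoms it carries.
  atom 1 (O): bond orders sum to 1 → 1 H
  atom 5 (O): bond orders sum to 1 → 1 H
  atom 14 (O): bond orders sum to 2 → 0 H
  atom 15 (O): bond orders sum to 2 → 0 H
Lipinski HBD = 2.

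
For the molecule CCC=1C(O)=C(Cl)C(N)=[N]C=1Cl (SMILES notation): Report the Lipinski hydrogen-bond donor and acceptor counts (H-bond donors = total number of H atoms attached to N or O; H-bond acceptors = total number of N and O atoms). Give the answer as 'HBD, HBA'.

3, 3

Donors: find every N or O and count the H atoms it carries.
  atom 5 (O): bond orders sum to 1 → 1 H
  atom 9 (N): bond orders sum to 1 → 2 H
  atom 10 (N): bond orders sum to 3 → 0 H
Lipinski HBD = 3.
Acceptors: N atoms = 2, O atoms = 1 → HBA = 3.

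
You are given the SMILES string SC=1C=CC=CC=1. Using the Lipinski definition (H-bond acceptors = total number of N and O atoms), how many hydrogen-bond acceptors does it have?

0

N atoms: 0; O atoms: 0.
Lipinski HBA = 0 + 0 = 0.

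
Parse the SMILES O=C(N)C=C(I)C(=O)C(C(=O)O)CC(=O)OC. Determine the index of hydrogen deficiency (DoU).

5

Degree of unsaturation = (number of rings) + (number of π bonds).
Ring closures in the SMILES: 0.
π bonds: 5 double bonds (each 1 DoU) → 5 DoU from unsaturation.
Total DoU = 0 + 5 = 5.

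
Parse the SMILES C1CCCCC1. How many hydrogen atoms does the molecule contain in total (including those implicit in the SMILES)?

12

Walk through each heavy atom and fill implicit hydrogens from standard valence (C 4, N 3, O 2, S 2, halogen 1):
  atom 1: C, bond orders sum to 2 (valence 4) → 2 H
  atom 2: C, bond orders sum to 2 (valence 4) → 2 H
  atom 3: C, bond orders sum to 2 (valence 4) → 2 H
  atom 4: C, bond orders sum to 2 (valence 4) → 2 H
  atom 5: C, bond orders sum to 2 (valence 4) → 2 H
  atom 6: C, bond orders sum to 2 (valence 4) → 2 H
Total hydrogens: 12.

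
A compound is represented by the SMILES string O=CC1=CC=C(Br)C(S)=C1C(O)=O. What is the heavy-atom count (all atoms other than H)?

13

Every atom symbol written in the SMILES (organic subset) is one heavy atom; implicit H are not written.
Heavy atoms by element → Br:1, C:8, O:3, S:1.
Total: 13.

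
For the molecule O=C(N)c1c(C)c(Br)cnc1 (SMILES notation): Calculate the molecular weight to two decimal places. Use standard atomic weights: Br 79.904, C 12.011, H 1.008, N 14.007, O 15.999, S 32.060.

215.05 g/mol

First, the molecular formula is C7H7BrN2O (counting implicit H from valence).
  Br: 1 × 79.904 = 79.904
  C: 7 × 12.011 = 84.077
  H: 7 × 1.008 = 7.056
  N: 2 × 14.007 = 28.014
  O: 1 × 15.999 = 15.999
Sum: 1×79.904 + 7×12.011 + 7×1.008 + 2×14.007 + 1×15.999 = 215.050 → 215.05 g/mol.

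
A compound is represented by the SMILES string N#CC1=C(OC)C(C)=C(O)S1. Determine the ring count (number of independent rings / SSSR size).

1

In SMILES, each pair of matching ring-closure digits denotes one ring-closing bond; the number of such bonds equals the number of independent rings.
Ring-closure bonds here: 1.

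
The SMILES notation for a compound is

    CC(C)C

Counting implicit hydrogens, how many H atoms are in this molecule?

10

Walk through each heavy atom and fill implicit hydrogens from standard valence (C 4, N 3, O 2, S 2, halogen 1):
  atom 1: C, bond orders sum to 1 (valence 4) → 3 H
  atom 2: C, bond orders sum to 3 (valence 4) → 1 H
  atom 3: C, bond orders sum to 1 (valence 4) → 3 H
  atom 4: C, bond orders sum to 1 (valence 4) → 3 H
Total hydrogens: 10.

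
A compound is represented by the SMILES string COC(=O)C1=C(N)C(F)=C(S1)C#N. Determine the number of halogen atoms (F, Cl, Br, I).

Halogen atoms appear at heavy-atom position 9 (1×F).
Other groups present: 1 ester, 1 nitrile, 1 primary amine.
Halogen count: 1.

1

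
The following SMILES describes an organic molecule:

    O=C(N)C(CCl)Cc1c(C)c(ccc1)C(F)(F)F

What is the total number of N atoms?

1

Scan the SMILES for N atoms (remember two-letter symbols like Cl and Br are single atoms).
Nitrogen count: 1.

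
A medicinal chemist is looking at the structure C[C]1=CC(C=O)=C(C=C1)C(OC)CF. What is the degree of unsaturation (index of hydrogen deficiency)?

5

Molecular formula: C11H13FO2.
DoU = (2C + 2 + N − H − X) / 2, where X is the halogen count and O/S are ignored.
    = (2·11 + 2 + 0 − 13 − 1) / 2 = 10 / 2 = 5.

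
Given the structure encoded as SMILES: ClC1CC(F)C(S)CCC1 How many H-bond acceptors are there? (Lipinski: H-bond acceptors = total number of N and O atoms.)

0

N atoms: 0; O atoms: 0.
Lipinski HBA = 0 + 0 = 0.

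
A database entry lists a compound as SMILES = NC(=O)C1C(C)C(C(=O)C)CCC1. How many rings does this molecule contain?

1

In SMILES, each pair of matching ring-closure digits denotes one ring-closing bond; the number of such bonds equals the number of independent rings.
Ring-closure bonds here: 1.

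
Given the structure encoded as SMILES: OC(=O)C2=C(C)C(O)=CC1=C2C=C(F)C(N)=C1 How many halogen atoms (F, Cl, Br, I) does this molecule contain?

Halogen atoms appear at heavy-atom position 14 (1×F).
Other groups present: 1 carboxylic acid, 1 hydroxyl, 1 primary amine.
Halogen count: 1.

1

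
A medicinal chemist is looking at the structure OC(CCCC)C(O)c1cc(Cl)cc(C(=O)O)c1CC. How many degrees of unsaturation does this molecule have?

5

Molecular formula: C15H21ClO4.
DoU = (2C + 2 + N − H − X) / 2, where X is the halogen count and O/S are ignored.
    = (2·15 + 2 + 0 − 21 − 1) / 2 = 10 / 2 = 5.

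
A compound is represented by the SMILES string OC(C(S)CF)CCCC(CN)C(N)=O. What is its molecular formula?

C9H19FN2O2S

Walk through each heavy atom and fill implicit hydrogens from standard valence (C 4, N 3, O 2, S 2, halogen 1):
  atom 1: O, bond orders sum to 1 (valence 2) → 1 H
  atom 2: C, bond orders sum to 3 (valence 4) → 1 H
  atom 3: C, bond orders sum to 3 (valence 4) → 1 H
  atom 4: S, bond orders sum to 1 (valence 2) → 1 H
  atom 5: C, bond orders sum to 2 (valence 4) → 2 H
  atom 6: F (halogen, monovalent) → 0 H
  atom 7: C, bond orders sum to 2 (valence 4) → 2 H
  atom 8: C, bond orders sum to 2 (valence 4) → 2 H
  atom 9: C, bond orders sum to 2 (valence 4) → 2 H
  atom 10: C, bond orders sum to 3 (valence 4) → 1 H
  atom 11: C, bond orders sum to 2 (valence 4) → 2 H
  atom 12: N, bond orders sum to 1 (valence 3) → 2 H
  atom 13: C, bond orders sum to 4 (valence 4) → 0 H
  atom 14: N, bond orders sum to 1 (valence 3) → 2 H
  atom 15: O, bond orders sum to 2 (valence 2) → 0 H
Totals → C:9, H:19, F:1, N:2, O:2, S:1.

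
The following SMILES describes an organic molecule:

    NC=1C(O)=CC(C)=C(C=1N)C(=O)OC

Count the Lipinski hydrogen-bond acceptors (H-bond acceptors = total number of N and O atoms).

N atoms: 2; O atoms: 3.
Lipinski HBA = 2 + 3 = 5.

5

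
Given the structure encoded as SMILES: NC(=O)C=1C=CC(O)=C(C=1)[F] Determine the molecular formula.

C7H6FNO2

Walk through each heavy atom and fill implicit hydrogens from standard valence (C 4, N 3, O 2, S 2, halogen 1):
  atom 1: N, bond orders sum to 1 (valence 3) → 2 H
  atom 2: C, bond orders sum to 4 (valence 4) → 0 H
  atom 3: O, bond orders sum to 2 (valence 2) → 0 H
  atom 4: C, bond orders sum to 4 (valence 4) → 0 H
  atom 5: C, bond orders sum to 3 (valence 4) → 1 H
  atom 6: C, bond orders sum to 3 (valence 4) → 1 H
  atom 7: C, bond orders sum to 4 (valence 4) → 0 H
  atom 8: O, bond orders sum to 1 (valence 2) → 1 H
  atom 9: C, bond orders sum to 4 (valence 4) → 0 H
  atom 10: C, bond orders sum to 3 (valence 4) → 1 H
  atom 11: F with explicit H count 0
Totals → C:7, H:6, F:1, N:1, O:2.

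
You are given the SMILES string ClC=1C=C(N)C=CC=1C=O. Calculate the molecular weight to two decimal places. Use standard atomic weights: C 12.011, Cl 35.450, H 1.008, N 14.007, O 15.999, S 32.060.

155.58 g/mol

First, the molecular formula is C7H6ClNO (counting implicit H from valence).
  C: 7 × 12.011 = 84.077
  Cl: 1 × 35.450 = 35.450
  H: 6 × 1.008 = 6.048
  N: 1 × 14.007 = 14.007
  O: 1 × 15.999 = 15.999
Sum: 7×12.011 + 1×35.450 + 6×1.008 + 1×14.007 + 1×15.999 = 155.581 → 155.58 g/mol.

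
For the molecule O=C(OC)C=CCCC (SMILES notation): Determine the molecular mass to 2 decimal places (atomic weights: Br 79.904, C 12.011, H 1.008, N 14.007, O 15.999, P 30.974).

First, the molecular formula is C7H12O2 (counting implicit H from valence).
  C: 7 × 12.011 = 84.077
  H: 12 × 1.008 = 12.096
  O: 2 × 15.999 = 31.998
Sum: 7×12.011 + 12×1.008 + 2×15.999 = 128.171 → 128.17 g/mol.

128.17 g/mol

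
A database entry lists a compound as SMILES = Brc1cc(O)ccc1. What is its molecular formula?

Walk through each heavy atom and fill implicit hydrogens from standard valence (C 4, N 3, O 2, S 2, halogen 1); for lowercase aromatic atoms, an aromatic c carries 1 H when it has two neighbours and 0 H with three, and aromatic n carries 0 H:
  atom 1: Br (halogen, monovalent) → 0 H
  atom 2: aromatic c, 3 neighbours → 0 H
  atom 3: aromatic c, 2 neighbours → 1 H
  atom 4: aromatic c, 3 neighbours → 0 H
  atom 5: O, bond orders sum to 1 (valence 2) → 1 H
  atom 6: aromatic c, 2 neighbours → 1 H
  atom 7: aromatic c, 2 neighbours → 1 H
  atom 8: aromatic c, 2 neighbours → 1 H
Totals → C:6, H:5, Br:1, O:1.
In Hill order: C6H5BrO.

C6H5BrO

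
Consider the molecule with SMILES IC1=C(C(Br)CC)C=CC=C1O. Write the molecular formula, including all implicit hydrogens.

Walk through each heavy atom and fill implicit hydrogens from standard valence (C 4, N 3, O 2, S 2, halogen 1):
  atom 1: I (halogen, monovalent) → 0 H
  atom 2: C, bond orders sum to 4 (valence 4) → 0 H
  atom 3: C, bond orders sum to 4 (valence 4) → 0 H
  atom 4: C, bond orders sum to 3 (valence 4) → 1 H
  atom 5: Br (halogen, monovalent) → 0 H
  atom 6: C, bond orders sum to 2 (valence 4) → 2 H
  atom 7: C, bond orders sum to 1 (valence 4) → 3 H
  atom 8: C, bond orders sum to 3 (valence 4) → 1 H
  atom 9: C, bond orders sum to 3 (valence 4) → 1 H
  atom 10: C, bond orders sum to 3 (valence 4) → 1 H
  atom 11: C, bond orders sum to 4 (valence 4) → 0 H
  atom 12: O, bond orders sum to 1 (valence 2) → 1 H
Totals → C:9, H:10, Br:1, I:1, O:1.
In Hill order: C9H10BrIO.

C9H10BrIO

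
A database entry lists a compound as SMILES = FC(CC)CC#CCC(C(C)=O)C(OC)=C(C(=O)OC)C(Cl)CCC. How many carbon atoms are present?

19

Count every carbon token in the SMILES (each C, including those in ring-closure positions and inside branches).
Carbon count: 19.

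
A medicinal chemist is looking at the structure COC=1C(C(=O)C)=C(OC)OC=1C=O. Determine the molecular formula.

C9H10O5

Walk through each heavy atom and fill implicit hydrogens from standard valence (C 4, N 3, O 2, S 2, halogen 1):
  atom 1: C, bond orders sum to 1 (valence 4) → 3 H
  atom 2: O, bond orders sum to 2 (valence 2) → 0 H
  atom 3: C, bond orders sum to 4 (valence 4) → 0 H
  atom 4: C, bond orders sum to 4 (valence 4) → 0 H
  atom 5: C, bond orders sum to 4 (valence 4) → 0 H
  atom 6: O, bond orders sum to 2 (valence 2) → 0 H
  atom 7: C, bond orders sum to 1 (valence 4) → 3 H
  atom 8: C, bond orders sum to 4 (valence 4) → 0 H
  atom 9: O, bond orders sum to 2 (valence 2) → 0 H
  atom 10: C, bond orders sum to 1 (valence 4) → 3 H
  atom 11: O, bond orders sum to 2 (valence 2) → 0 H
  atom 12: C, bond orders sum to 4 (valence 4) → 0 H
  atom 13: C, bond orders sum to 3 (valence 4) → 1 H
  atom 14: O, bond orders sum to 2 (valence 2) → 0 H
Totals → C:9, H:10, O:5.
In Hill order: C9H10O5.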